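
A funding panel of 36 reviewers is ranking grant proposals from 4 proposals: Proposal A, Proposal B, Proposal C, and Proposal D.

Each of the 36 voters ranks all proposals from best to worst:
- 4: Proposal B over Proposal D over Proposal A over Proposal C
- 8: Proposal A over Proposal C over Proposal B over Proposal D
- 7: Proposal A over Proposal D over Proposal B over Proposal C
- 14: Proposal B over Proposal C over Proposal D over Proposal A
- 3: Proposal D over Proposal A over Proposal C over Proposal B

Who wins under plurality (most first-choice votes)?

Proposal B

First-place votes: Proposal A 15, Proposal B 18, Proposal C 0, Proposal D 3.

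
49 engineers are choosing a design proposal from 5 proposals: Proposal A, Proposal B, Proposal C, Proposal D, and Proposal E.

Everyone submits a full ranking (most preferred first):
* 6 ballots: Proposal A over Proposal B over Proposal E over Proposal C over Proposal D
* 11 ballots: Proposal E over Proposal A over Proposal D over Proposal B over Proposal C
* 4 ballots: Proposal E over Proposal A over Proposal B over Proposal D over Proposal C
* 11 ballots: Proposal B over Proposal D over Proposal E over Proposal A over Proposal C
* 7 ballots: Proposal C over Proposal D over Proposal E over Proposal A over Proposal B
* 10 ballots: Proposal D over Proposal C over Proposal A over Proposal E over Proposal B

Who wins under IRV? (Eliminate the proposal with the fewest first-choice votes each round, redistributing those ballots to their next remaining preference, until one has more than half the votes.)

Proposal D

Round 1: Proposal A 6, Proposal B 11, Proposal C 7, Proposal D 10, Proposal E 15. Proposal A eliminated.
Round 2: Proposal B 17, Proposal C 7, Proposal D 10, Proposal E 15. Proposal C eliminated.
Round 3: Proposal B 17, Proposal D 17, Proposal E 15. Proposal E eliminated.
Round 4: Proposal B 21, Proposal D 28. Proposal D has a majority (≥25).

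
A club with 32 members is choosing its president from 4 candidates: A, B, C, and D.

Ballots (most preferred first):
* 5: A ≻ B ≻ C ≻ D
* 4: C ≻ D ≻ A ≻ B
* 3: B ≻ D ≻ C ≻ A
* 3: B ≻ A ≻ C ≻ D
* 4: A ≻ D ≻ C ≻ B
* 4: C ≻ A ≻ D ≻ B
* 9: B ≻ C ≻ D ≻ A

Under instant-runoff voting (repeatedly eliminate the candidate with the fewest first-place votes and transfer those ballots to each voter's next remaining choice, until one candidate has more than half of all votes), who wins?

Round 1: A 9, B 15, C 8, D 0. D eliminated.
Round 2: A 9, B 15, C 8. C eliminated.
Round 3: A 17, B 15. A has a majority (≥17).

A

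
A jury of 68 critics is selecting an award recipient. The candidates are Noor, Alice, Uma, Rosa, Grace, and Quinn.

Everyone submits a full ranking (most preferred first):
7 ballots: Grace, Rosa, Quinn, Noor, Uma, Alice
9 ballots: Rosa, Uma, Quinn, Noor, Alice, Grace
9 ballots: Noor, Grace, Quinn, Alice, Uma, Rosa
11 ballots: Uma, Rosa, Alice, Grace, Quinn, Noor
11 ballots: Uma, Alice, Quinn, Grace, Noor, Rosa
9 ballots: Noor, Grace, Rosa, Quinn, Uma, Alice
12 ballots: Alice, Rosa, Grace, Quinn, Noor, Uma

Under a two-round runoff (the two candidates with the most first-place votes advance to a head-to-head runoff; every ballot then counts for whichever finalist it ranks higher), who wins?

Round 1 first-place votes: Noor 18, Alice 12, Uma 22, Rosa 9, Grace 7, Quinn 0. Uma and Noor advance.
Runoff: Uma is ranked above Noor on 31 ballots, Noor above Uma on 37.

Noor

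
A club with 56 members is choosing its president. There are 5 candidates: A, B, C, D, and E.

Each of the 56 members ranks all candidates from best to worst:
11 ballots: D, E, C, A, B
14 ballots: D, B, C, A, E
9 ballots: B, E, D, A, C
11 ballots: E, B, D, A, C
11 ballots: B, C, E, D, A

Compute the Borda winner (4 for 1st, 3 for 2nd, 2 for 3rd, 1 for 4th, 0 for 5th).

A: 11×1 + 14×1 + 9×1 + 11×1 + 11×0 = 45
B: 11×0 + 14×3 + 9×4 + 11×3 + 11×4 = 155
C: 11×2 + 14×2 + 9×0 + 11×0 + 11×3 = 83
D: 11×4 + 14×4 + 9×2 + 11×2 + 11×1 = 151
E: 11×3 + 14×0 + 9×3 + 11×4 + 11×2 = 126

B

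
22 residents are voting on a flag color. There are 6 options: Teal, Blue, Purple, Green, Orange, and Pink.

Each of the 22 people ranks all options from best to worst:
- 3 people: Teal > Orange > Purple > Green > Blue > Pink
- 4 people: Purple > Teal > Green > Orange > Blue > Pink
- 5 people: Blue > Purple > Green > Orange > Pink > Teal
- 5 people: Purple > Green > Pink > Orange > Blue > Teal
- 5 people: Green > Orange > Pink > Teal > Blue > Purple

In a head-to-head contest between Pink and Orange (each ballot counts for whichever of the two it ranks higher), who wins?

Pink is ranked above Orange on 5 ballots; Orange above Pink on 17.

Orange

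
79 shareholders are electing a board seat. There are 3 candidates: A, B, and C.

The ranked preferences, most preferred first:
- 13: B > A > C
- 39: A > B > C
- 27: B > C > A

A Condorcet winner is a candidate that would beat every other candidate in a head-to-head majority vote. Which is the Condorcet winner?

B

B vs A: 40–39
B vs C: 79–0
B beats every other candidate.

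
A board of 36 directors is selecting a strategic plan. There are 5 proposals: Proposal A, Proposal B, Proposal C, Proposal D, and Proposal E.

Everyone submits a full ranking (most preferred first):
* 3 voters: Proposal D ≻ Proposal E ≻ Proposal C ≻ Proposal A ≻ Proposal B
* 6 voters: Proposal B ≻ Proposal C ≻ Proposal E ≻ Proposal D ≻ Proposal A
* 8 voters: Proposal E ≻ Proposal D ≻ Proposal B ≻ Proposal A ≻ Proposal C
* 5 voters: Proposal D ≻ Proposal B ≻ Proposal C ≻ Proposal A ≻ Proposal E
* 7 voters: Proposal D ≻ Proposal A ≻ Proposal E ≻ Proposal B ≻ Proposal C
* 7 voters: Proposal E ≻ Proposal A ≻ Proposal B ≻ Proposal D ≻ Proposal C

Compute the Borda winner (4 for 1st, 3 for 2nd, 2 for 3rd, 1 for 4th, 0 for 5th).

Proposal A: 3×1 + 6×0 + 8×1 + 5×1 + 7×3 + 7×3 = 58
Proposal B: 3×0 + 6×4 + 8×2 + 5×3 + 7×1 + 7×2 = 76
Proposal C: 3×2 + 6×3 + 8×0 + 5×2 + 7×0 + 7×0 = 34
Proposal D: 3×4 + 6×1 + 8×3 + 5×4 + 7×4 + 7×1 = 97
Proposal E: 3×3 + 6×2 + 8×4 + 5×0 + 7×2 + 7×4 = 95

Proposal D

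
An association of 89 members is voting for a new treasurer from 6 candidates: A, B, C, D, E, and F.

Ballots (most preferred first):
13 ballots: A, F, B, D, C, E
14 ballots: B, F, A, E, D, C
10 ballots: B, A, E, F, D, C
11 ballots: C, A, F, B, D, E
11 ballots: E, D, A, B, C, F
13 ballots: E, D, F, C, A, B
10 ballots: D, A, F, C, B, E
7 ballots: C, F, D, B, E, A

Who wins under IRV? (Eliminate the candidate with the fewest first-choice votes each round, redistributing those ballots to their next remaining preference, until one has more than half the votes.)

Round 1: A 13, B 24, C 18, D 10, E 24, F 0. F eliminated.
Round 2: A 13, B 24, C 18, D 10, E 24. D eliminated.
Round 3: A 23, B 24, C 18, E 24. C eliminated.
Round 4: A 34, B 31, E 24. E eliminated.
Round 5: A 58, B 31. A has a majority (≥45).

A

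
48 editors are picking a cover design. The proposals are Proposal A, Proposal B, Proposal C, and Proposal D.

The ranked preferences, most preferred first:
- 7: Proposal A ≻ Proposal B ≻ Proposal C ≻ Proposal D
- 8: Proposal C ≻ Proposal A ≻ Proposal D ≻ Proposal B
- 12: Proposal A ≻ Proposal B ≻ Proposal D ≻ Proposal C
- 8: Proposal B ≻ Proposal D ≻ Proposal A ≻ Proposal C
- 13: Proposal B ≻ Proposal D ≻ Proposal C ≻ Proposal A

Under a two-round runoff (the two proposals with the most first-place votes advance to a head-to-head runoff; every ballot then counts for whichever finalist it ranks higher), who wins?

Proposal A

Round 1 first-place votes: Proposal A 19, Proposal B 21, Proposal C 8, Proposal D 0. Proposal B and Proposal A advance.
Runoff: Proposal B is ranked above Proposal A on 21 ballots, Proposal A above Proposal B on 27.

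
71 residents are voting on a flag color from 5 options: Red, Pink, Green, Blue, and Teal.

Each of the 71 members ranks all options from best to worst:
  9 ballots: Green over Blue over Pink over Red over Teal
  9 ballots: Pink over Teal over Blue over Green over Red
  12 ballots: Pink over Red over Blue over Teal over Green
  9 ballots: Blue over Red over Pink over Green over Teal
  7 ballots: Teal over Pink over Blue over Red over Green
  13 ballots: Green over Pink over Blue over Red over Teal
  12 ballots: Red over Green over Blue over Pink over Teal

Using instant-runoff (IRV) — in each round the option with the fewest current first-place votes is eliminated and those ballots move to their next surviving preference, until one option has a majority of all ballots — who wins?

Pink

Round 1: Red 12, Pink 21, Green 22, Blue 9, Teal 7. Teal eliminated.
Round 2: Red 12, Pink 28, Green 22, Blue 9. Blue eliminated.
Round 3: Red 21, Pink 28, Green 22. Red eliminated.
Round 4: Pink 37, Green 34. Pink has a majority (≥36).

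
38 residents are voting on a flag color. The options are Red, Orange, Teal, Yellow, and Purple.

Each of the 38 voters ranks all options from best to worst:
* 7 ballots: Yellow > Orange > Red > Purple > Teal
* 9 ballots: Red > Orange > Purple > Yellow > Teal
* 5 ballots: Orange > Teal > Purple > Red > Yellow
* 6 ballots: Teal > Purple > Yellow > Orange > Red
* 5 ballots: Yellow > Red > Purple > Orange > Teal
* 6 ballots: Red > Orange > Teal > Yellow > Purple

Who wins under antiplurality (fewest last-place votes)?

Orange

Last-place votes: Red 6, Orange 0, Teal 21, Yellow 5, Purple 6.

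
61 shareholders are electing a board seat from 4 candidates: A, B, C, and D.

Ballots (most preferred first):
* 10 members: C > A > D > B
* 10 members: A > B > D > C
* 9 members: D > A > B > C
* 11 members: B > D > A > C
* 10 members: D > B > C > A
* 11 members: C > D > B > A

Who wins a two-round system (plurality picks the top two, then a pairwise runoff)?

D

Round 1 first-place votes: A 10, B 11, C 21, D 19. C and D advance.
Runoff: C is ranked above D on 21 ballots, D above C on 40.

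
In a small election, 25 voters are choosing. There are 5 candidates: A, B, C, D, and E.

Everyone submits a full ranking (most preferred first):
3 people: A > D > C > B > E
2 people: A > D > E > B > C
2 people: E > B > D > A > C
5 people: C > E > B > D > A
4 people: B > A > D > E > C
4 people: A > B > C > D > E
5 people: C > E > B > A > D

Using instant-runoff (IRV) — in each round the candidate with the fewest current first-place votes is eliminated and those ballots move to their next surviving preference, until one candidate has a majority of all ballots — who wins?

Round 1: A 9, B 4, C 10, D 0, E 2. D eliminated.
Round 2: A 9, B 4, C 10, E 2. E eliminated.
Round 3: A 9, B 6, C 10. B eliminated.
Round 4: A 15, C 10. A has a majority (≥13).

A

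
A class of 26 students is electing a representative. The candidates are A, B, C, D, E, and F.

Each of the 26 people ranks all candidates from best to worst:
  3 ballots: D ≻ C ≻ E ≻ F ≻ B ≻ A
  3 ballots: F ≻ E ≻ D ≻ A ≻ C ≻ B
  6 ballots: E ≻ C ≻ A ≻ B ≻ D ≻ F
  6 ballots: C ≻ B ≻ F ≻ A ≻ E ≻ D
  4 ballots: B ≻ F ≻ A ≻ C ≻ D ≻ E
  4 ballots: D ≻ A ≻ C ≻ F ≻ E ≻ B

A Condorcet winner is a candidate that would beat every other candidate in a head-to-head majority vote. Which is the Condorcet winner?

C

C vs A: 15–11
C vs B: 22–4
C vs D: 16–10
C vs E: 17–9
C vs F: 19–7
C beats every other candidate.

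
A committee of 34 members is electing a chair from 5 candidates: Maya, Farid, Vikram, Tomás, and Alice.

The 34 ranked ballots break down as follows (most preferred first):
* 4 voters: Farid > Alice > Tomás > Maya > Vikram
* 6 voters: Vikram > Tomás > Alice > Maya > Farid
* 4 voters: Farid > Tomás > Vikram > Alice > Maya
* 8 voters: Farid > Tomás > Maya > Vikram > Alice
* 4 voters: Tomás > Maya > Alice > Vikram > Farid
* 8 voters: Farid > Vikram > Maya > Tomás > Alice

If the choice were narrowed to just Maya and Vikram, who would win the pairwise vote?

Maya is ranked above Vikram on 16 ballots; Vikram above Maya on 18.

Vikram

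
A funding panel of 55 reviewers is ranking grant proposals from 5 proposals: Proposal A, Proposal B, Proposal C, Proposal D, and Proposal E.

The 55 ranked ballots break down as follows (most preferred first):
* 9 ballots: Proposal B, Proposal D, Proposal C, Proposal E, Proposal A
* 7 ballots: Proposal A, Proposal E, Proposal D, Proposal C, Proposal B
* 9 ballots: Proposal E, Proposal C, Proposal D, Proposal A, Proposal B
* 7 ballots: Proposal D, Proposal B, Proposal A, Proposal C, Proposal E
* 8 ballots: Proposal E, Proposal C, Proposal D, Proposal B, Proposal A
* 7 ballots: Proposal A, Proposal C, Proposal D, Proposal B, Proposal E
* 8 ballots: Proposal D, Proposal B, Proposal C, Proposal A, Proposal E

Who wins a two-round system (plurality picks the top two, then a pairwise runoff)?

Proposal D

Round 1 first-place votes: Proposal A 14, Proposal B 9, Proposal C 0, Proposal D 15, Proposal E 17. Proposal E and Proposal D advance.
Runoff: Proposal E is ranked above Proposal D on 24 ballots, Proposal D above Proposal E on 31.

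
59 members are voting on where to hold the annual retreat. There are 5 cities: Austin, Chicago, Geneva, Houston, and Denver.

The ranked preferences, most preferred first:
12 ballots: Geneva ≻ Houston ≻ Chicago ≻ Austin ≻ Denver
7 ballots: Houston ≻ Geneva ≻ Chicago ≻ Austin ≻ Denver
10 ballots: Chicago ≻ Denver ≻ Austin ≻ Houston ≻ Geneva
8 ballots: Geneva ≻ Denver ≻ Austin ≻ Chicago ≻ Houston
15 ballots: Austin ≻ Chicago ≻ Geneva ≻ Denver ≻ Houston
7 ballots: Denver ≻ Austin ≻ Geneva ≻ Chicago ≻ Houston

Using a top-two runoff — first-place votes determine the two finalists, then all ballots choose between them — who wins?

Round 1 first-place votes: Austin 15, Chicago 10, Geneva 20, Houston 7, Denver 7. Geneva and Austin advance.
Runoff: Geneva is ranked above Austin on 27 ballots, Austin above Geneva on 32.

Austin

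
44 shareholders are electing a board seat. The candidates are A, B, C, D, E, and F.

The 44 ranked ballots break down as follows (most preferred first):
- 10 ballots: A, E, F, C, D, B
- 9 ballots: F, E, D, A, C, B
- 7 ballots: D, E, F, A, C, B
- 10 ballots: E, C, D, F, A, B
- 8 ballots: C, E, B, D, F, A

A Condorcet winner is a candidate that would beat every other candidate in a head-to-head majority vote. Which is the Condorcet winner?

E

E vs A: 34–10
E vs B: 44–0
E vs C: 36–8
E vs D: 37–7
E vs F: 35–9
E beats every other candidate.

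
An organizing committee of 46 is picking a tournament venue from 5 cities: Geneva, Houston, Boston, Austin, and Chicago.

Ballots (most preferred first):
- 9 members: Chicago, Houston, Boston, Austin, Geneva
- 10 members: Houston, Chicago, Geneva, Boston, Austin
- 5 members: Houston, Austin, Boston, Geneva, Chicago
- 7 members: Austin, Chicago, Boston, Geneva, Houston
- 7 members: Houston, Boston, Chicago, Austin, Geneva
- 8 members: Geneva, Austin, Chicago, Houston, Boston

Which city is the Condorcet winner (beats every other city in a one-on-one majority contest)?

Chicago vs Geneva: 33–13
Chicago vs Houston: 24–22
Chicago vs Boston: 34–12
Chicago vs Austin: 26–20
Chicago beats every other city.

Chicago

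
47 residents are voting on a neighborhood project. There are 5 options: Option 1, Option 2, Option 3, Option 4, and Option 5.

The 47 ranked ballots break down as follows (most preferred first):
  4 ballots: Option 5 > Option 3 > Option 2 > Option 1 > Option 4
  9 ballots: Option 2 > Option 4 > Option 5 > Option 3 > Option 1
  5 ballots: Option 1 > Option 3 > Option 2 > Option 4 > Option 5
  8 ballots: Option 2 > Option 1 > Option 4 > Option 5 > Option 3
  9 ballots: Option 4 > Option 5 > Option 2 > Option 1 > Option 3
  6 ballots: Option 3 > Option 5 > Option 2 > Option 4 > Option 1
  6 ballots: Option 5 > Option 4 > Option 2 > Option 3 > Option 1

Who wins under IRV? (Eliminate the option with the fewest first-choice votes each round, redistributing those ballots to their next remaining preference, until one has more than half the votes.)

Round 1: Option 1 5, Option 2 17, Option 3 6, Option 4 9, Option 5 10. Option 1 eliminated.
Round 2: Option 2 17, Option 3 11, Option 4 9, Option 5 10. Option 4 eliminated.
Round 3: Option 2 17, Option 3 11, Option 5 19. Option 3 eliminated.
Round 4: Option 2 22, Option 5 25. Option 5 has a majority (≥24).

Option 5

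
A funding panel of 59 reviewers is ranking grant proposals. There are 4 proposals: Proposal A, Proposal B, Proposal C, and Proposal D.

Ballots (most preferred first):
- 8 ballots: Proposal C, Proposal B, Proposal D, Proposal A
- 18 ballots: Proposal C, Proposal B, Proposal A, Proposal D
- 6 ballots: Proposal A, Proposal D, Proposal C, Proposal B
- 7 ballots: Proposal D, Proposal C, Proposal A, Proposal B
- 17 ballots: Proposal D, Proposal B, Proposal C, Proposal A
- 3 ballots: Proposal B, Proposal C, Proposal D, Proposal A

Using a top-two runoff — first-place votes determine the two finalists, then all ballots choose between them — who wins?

Proposal D

Round 1 first-place votes: Proposal A 6, Proposal B 3, Proposal C 26, Proposal D 24. Proposal C and Proposal D advance.
Runoff: Proposal C is ranked above Proposal D on 29 ballots, Proposal D above Proposal C on 30.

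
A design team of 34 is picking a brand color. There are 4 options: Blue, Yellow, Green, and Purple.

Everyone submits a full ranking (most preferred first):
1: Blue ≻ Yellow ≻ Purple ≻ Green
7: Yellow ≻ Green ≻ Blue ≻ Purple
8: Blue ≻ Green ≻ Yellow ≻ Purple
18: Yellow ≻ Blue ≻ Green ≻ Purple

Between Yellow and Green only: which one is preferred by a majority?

Yellow is ranked above Green on 26 ballots; Green above Yellow on 8.

Yellow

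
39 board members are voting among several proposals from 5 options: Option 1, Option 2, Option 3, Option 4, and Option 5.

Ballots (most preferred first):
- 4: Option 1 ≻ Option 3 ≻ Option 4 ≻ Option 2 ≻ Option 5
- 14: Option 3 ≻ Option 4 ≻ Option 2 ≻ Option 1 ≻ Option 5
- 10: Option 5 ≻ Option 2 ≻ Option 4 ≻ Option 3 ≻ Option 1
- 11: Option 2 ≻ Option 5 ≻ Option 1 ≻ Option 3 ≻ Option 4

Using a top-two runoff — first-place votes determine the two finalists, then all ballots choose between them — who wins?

Option 2

Round 1 first-place votes: Option 1 4, Option 2 11, Option 3 14, Option 4 0, Option 5 10. Option 3 and Option 2 advance.
Runoff: Option 3 is ranked above Option 2 on 18 ballots, Option 2 above Option 3 on 21.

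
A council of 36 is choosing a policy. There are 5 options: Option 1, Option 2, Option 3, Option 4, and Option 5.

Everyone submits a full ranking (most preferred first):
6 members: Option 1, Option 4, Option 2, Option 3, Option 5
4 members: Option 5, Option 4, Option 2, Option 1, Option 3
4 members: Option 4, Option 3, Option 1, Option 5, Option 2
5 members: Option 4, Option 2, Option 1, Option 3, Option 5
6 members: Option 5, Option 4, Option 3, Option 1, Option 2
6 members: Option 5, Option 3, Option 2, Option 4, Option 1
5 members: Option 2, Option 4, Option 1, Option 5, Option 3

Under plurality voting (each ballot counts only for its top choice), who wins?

Option 5

First-place votes: Option 1 6, Option 2 5, Option 3 0, Option 4 9, Option 5 16.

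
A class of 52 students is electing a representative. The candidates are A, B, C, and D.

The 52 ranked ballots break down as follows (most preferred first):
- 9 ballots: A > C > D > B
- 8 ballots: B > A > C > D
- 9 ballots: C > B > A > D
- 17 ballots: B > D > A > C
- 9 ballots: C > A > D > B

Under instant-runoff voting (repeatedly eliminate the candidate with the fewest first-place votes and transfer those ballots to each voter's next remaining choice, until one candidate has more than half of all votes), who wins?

C

Round 1: A 9, B 25, C 18, D 0. D eliminated.
Round 2: A 9, B 25, C 18. A eliminated.
Round 3: B 25, C 27. C has a majority (≥27).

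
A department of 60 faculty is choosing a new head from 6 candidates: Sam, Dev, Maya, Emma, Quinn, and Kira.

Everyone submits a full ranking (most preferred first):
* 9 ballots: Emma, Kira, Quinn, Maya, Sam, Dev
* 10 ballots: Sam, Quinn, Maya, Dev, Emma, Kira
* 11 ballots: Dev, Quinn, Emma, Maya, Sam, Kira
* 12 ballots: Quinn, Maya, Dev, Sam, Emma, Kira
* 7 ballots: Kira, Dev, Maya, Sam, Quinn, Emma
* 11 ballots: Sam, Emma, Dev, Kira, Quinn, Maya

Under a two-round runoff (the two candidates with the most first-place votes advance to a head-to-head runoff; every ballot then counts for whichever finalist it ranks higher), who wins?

Quinn

Round 1 first-place votes: Sam 21, Dev 11, Maya 0, Emma 9, Quinn 12, Kira 7. Sam and Quinn advance.
Runoff: Sam is ranked above Quinn on 28 ballots, Quinn above Sam on 32.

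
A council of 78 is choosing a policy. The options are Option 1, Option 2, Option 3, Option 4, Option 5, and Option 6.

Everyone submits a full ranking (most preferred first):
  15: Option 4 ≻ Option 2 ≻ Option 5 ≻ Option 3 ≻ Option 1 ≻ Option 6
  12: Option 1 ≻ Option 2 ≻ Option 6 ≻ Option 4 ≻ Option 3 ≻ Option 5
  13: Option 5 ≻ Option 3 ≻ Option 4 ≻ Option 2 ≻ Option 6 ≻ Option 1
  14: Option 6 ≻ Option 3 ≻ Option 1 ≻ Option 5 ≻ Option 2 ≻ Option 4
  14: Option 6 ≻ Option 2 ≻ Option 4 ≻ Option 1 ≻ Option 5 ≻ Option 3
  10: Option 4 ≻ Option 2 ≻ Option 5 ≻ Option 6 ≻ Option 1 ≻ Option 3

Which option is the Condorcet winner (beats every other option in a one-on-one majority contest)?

Option 2

Option 2 vs Option 1: 52–26
Option 2 vs Option 3: 51–27
Option 2 vs Option 4: 40–38
Option 2 vs Option 5: 51–27
Option 2 vs Option 6: 50–28
Option 2 beats every other option.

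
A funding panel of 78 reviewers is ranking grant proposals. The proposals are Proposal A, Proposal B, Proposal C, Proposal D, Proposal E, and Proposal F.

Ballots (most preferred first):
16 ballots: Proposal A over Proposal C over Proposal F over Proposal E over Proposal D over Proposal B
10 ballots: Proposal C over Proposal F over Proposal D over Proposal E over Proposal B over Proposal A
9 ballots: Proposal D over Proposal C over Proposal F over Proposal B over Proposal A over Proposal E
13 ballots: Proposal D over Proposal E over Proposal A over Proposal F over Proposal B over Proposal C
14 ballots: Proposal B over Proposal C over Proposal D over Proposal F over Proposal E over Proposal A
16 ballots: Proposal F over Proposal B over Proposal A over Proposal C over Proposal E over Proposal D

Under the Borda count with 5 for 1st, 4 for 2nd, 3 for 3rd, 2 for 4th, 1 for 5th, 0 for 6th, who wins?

Proposal A: 16×5 + 10×0 + 9×1 + 13×3 + 14×0 + 16×3 = 176
Proposal B: 16×0 + 10×1 + 9×2 + 13×1 + 14×5 + 16×4 = 175
Proposal C: 16×4 + 10×5 + 9×4 + 13×0 + 14×4 + 16×2 = 238
Proposal D: 16×1 + 10×3 + 9×5 + 13×5 + 14×3 + 16×0 = 198
Proposal E: 16×2 + 10×2 + 9×0 + 13×4 + 14×1 + 16×1 = 134
Proposal F: 16×3 + 10×4 + 9×3 + 13×2 + 14×2 + 16×5 = 249

Proposal F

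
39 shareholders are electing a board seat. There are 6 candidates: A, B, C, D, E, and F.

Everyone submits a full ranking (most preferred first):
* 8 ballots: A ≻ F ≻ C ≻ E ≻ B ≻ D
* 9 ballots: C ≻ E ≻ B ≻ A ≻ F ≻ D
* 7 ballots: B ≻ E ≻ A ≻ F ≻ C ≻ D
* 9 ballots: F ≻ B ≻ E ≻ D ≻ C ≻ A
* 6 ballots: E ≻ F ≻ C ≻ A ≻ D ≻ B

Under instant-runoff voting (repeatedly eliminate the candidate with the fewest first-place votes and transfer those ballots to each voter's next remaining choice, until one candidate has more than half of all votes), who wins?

Round 1: A 8, B 7, C 9, D 0, E 6, F 9. D eliminated.
Round 2: A 8, B 7, C 9, E 6, F 9. E eliminated.
Round 3: A 8, B 7, C 9, F 15. B eliminated.
Round 4: A 15, C 9, F 15. C eliminated.
Round 5: A 24, F 15. A has a majority (≥20).

A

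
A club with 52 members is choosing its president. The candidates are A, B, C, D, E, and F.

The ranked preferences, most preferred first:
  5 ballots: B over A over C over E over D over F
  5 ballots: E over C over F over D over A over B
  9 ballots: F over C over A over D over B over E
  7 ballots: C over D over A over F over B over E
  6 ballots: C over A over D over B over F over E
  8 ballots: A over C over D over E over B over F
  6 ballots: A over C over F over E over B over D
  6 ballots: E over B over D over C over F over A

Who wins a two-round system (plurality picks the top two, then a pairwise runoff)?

C

Round 1 first-place votes: A 14, B 5, C 13, D 0, E 11, F 9. A and C advance.
Runoff: A is ranked above C on 19 ballots, C above A on 33.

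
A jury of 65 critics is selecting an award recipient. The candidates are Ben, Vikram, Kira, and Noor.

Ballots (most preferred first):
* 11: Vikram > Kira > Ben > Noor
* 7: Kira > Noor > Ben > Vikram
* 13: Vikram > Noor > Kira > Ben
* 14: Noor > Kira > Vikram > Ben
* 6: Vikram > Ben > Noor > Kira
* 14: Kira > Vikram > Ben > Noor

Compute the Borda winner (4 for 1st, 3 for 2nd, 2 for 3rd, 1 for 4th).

Ben: 11×2 + 7×2 + 13×1 + 14×1 + 6×3 + 14×2 = 109
Vikram: 11×4 + 7×1 + 13×4 + 14×2 + 6×4 + 14×3 = 197
Kira: 11×3 + 7×4 + 13×2 + 14×3 + 6×1 + 14×4 = 191
Noor: 11×1 + 7×3 + 13×3 + 14×4 + 6×2 + 14×1 = 153

Vikram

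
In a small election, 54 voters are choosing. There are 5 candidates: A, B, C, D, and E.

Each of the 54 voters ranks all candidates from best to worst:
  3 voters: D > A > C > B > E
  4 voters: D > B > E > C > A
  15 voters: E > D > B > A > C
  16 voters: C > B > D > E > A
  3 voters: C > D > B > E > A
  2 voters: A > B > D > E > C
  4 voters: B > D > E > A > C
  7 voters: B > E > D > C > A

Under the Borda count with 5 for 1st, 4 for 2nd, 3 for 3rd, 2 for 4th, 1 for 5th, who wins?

A: 3×4 + 4×1 + 15×2 + 16×1 + 3×1 + 2×5 + 4×2 + 7×1 = 90
B: 3×2 + 4×4 + 15×3 + 16×4 + 3×3 + 2×4 + 4×5 + 7×5 = 203
C: 3×3 + 4×2 + 15×1 + 16×5 + 3×5 + 2×1 + 4×1 + 7×2 = 147
D: 3×5 + 4×5 + 15×4 + 16×3 + 3×4 + 2×3 + 4×4 + 7×3 = 198
E: 3×1 + 4×3 + 15×5 + 16×2 + 3×2 + 2×2 + 4×3 + 7×4 = 172

B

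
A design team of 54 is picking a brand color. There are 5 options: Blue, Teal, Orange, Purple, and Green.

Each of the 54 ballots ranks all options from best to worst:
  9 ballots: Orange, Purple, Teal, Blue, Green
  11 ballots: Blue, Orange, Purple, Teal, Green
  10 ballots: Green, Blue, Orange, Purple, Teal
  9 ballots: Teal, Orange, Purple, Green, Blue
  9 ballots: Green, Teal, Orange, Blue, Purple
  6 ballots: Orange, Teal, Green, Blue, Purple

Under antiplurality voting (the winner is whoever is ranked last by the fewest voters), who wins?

Last-place votes: Blue 9, Teal 10, Orange 0, Purple 15, Green 20.

Orange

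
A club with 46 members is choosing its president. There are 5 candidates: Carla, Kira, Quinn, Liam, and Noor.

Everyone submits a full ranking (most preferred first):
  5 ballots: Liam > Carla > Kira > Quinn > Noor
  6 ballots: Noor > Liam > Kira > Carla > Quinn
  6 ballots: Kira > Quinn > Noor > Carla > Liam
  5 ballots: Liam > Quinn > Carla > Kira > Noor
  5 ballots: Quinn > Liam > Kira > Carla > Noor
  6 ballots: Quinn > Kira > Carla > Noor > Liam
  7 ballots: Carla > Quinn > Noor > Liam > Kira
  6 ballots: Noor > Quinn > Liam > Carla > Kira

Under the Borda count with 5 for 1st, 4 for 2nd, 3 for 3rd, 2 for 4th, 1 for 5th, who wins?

Carla: 5×4 + 6×2 + 6×2 + 5×3 + 5×2 + 6×3 + 7×5 + 6×2 = 134
Kira: 5×3 + 6×3 + 6×5 + 5×2 + 5×3 + 6×4 + 7×1 + 6×1 = 125
Quinn: 5×2 + 6×1 + 6×4 + 5×4 + 5×5 + 6×5 + 7×4 + 6×4 = 167
Liam: 5×5 + 6×4 + 6×1 + 5×5 + 5×4 + 6×1 + 7×2 + 6×3 = 138
Noor: 5×1 + 6×5 + 6×3 + 5×1 + 5×1 + 6×2 + 7×3 + 6×5 = 126

Quinn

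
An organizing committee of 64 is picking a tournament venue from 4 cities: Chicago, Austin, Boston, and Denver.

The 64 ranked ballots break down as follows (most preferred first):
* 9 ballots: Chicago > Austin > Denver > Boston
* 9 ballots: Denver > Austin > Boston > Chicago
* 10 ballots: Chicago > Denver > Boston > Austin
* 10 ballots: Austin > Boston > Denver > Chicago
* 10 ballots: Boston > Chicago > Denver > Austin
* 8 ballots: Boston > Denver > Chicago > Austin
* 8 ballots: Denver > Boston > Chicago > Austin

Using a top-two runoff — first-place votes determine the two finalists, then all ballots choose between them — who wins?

Round 1 first-place votes: Chicago 19, Austin 10, Boston 18, Denver 17. Chicago and Boston advance.
Runoff: Chicago is ranked above Boston on 19 ballots, Boston above Chicago on 45.

Boston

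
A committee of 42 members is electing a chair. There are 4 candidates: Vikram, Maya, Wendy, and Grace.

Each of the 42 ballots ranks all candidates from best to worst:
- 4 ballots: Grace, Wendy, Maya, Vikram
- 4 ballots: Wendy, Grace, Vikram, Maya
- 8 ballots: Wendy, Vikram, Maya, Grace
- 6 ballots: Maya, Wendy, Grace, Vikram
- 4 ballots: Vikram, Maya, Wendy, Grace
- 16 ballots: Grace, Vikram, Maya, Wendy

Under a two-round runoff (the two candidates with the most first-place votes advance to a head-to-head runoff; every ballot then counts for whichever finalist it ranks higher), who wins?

Round 1 first-place votes: Vikram 4, Maya 6, Wendy 12, Grace 20. Grace and Wendy advance.
Runoff: Grace is ranked above Wendy on 20 ballots, Wendy above Grace on 22.

Wendy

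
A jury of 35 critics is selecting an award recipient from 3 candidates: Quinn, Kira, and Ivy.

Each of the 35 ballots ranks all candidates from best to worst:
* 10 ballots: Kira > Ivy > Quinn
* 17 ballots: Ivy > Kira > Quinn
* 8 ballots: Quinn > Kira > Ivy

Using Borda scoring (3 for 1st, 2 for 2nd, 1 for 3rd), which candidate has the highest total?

Kira

Quinn: 10×1 + 17×1 + 8×3 = 51
Kira: 10×3 + 17×2 + 8×2 = 80
Ivy: 10×2 + 17×3 + 8×1 = 79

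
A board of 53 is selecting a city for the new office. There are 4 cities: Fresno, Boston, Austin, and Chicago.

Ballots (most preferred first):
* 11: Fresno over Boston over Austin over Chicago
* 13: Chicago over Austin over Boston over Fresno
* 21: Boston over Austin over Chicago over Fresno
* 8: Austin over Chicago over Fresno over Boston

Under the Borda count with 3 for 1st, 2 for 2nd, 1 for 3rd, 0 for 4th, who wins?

Austin

Fresno: 11×3 + 13×0 + 21×0 + 8×1 = 41
Boston: 11×2 + 13×1 + 21×3 + 8×0 = 98
Austin: 11×1 + 13×2 + 21×2 + 8×3 = 103
Chicago: 11×0 + 13×3 + 21×1 + 8×2 = 76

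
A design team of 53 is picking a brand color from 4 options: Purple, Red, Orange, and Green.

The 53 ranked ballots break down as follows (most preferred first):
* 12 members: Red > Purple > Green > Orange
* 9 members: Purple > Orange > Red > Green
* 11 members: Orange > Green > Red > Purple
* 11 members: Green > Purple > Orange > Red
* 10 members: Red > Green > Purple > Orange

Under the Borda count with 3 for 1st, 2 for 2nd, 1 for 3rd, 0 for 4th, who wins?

Purple: 12×2 + 9×3 + 11×0 + 11×2 + 10×1 = 83
Red: 12×3 + 9×1 + 11×1 + 11×0 + 10×3 = 86
Orange: 12×0 + 9×2 + 11×3 + 11×1 + 10×0 = 62
Green: 12×1 + 9×0 + 11×2 + 11×3 + 10×2 = 87

Green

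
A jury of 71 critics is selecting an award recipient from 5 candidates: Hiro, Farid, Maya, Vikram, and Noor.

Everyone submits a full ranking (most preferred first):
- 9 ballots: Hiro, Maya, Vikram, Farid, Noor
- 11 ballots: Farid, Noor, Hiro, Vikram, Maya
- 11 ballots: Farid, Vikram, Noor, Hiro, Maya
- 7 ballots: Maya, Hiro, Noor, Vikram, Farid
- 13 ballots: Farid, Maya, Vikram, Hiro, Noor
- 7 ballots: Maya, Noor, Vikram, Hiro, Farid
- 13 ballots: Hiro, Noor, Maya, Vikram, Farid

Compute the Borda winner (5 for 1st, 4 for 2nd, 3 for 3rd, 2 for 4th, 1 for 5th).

Hiro

Hiro: 9×5 + 11×3 + 11×2 + 7×4 + 13×2 + 7×2 + 13×5 = 233
Farid: 9×2 + 11×5 + 11×5 + 7×1 + 13×5 + 7×1 + 13×1 = 220
Maya: 9×4 + 11×1 + 11×1 + 7×5 + 13×4 + 7×5 + 13×3 = 219
Vikram: 9×3 + 11×2 + 11×4 + 7×2 + 13×3 + 7×3 + 13×2 = 193
Noor: 9×1 + 11×4 + 11×3 + 7×3 + 13×1 + 7×4 + 13×4 = 200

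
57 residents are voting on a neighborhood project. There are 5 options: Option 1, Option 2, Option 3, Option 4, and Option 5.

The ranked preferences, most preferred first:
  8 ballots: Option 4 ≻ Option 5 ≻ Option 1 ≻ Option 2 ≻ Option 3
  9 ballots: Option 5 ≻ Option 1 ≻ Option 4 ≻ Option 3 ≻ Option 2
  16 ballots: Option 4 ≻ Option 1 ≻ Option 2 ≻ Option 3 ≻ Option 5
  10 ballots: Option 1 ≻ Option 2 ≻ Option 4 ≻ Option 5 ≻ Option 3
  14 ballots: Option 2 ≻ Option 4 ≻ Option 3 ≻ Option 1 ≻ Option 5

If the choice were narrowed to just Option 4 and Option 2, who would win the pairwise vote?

Option 4

Option 4 is ranked above Option 2 on 33 ballots; Option 2 above Option 4 on 24.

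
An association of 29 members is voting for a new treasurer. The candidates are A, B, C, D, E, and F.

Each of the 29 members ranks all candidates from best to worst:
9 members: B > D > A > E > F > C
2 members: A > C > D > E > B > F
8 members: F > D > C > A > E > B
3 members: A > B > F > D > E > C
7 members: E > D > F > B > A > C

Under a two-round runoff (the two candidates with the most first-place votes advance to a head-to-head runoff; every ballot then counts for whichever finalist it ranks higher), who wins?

F

Round 1 first-place votes: A 5, B 9, C 0, D 0, E 7, F 8. B and F advance.
Runoff: B is ranked above F on 14 ballots, F above B on 15.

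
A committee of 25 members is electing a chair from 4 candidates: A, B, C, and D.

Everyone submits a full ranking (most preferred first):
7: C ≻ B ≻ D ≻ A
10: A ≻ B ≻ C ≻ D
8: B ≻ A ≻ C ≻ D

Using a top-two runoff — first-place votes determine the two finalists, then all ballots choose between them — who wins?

Round 1 first-place votes: A 10, B 8, C 7, D 0. A and B advance.
Runoff: A is ranked above B on 10 ballots, B above A on 15.

B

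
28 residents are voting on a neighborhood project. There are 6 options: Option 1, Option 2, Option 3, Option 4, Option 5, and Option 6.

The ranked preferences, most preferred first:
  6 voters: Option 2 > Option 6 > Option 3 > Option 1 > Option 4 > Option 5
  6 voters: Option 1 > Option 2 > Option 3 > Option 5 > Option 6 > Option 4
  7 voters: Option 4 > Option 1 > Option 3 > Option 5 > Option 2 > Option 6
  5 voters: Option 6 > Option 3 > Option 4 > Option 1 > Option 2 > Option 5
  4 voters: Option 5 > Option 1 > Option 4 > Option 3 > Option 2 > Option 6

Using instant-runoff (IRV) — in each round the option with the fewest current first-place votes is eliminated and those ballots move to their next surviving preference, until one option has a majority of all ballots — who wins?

Option 1

Round 1: Option 1 6, Option 2 6, Option 3 0, Option 4 7, Option 5 4, Option 6 5. Option 3 eliminated.
Round 2: Option 1 6, Option 2 6, Option 4 7, Option 5 4, Option 6 5. Option 5 eliminated.
Round 3: Option 1 10, Option 2 6, Option 4 7, Option 6 5. Option 6 eliminated.
Round 4: Option 1 10, Option 2 6, Option 4 12. Option 2 eliminated.
Round 5: Option 1 16, Option 4 12. Option 1 has a majority (≥15).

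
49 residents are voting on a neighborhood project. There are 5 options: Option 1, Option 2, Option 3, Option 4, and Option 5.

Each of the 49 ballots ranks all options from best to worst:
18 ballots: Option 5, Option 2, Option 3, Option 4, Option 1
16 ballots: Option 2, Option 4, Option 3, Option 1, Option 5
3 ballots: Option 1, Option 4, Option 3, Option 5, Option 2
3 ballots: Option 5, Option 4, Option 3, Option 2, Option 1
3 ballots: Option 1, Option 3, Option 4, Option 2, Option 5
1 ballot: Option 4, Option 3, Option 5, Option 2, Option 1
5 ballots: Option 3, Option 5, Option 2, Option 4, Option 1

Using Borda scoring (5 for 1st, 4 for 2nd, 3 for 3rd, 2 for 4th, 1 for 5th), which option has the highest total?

Option 1: 18×1 + 16×2 + 3×5 + 3×1 + 3×5 + 1×1 + 5×1 = 89
Option 2: 18×4 + 16×5 + 3×1 + 3×2 + 3×2 + 1×2 + 5×3 = 184
Option 3: 18×3 + 16×3 + 3×3 + 3×3 + 3×4 + 1×4 + 5×5 = 161
Option 4: 18×2 + 16×4 + 3×4 + 3×4 + 3×3 + 1×5 + 5×2 = 148
Option 5: 18×5 + 16×1 + 3×2 + 3×5 + 3×1 + 1×3 + 5×4 = 153

Option 2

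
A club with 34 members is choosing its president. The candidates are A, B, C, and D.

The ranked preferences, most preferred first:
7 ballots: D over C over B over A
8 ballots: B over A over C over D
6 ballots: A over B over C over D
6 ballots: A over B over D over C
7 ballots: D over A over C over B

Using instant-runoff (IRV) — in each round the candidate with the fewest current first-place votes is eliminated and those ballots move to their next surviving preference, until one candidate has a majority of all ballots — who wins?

A

Round 1: A 12, B 8, C 0, D 14. C eliminated.
Round 2: A 12, B 8, D 14. B eliminated.
Round 3: A 20, D 14. A has a majority (≥18).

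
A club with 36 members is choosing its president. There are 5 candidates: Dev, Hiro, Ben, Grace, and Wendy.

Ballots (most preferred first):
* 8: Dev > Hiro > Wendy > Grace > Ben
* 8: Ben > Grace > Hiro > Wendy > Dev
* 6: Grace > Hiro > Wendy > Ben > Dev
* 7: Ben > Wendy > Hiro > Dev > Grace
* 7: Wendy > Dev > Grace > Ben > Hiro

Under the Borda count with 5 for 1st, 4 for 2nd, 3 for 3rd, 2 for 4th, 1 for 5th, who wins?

Wendy

Dev: 8×5 + 8×1 + 6×1 + 7×2 + 7×4 = 96
Hiro: 8×4 + 8×3 + 6×4 + 7×3 + 7×1 = 108
Ben: 8×1 + 8×5 + 6×2 + 7×5 + 7×2 = 109
Grace: 8×2 + 8×4 + 6×5 + 7×1 + 7×3 = 106
Wendy: 8×3 + 8×2 + 6×3 + 7×4 + 7×5 = 121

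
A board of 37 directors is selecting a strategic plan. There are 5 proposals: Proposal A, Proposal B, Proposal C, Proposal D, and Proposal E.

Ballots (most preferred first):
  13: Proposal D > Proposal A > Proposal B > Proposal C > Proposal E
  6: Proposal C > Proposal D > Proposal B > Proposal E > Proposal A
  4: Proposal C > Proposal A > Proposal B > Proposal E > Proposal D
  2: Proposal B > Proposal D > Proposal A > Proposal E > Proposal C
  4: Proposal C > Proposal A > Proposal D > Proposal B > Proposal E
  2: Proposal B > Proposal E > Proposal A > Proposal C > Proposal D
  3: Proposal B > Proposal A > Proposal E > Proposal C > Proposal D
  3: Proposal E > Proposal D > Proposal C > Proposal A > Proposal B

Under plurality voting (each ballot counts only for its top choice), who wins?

Proposal C

First-place votes: Proposal A 0, Proposal B 7, Proposal C 14, Proposal D 13, Proposal E 3.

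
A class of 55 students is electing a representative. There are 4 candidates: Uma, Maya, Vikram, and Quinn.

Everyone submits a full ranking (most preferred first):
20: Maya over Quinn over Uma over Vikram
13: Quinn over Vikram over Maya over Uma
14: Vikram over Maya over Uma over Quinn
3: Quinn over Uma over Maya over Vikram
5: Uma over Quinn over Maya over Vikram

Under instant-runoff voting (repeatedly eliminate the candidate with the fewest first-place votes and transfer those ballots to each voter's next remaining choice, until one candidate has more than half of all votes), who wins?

Round 1: Uma 5, Maya 20, Vikram 14, Quinn 16. Uma eliminated.
Round 2: Maya 20, Vikram 14, Quinn 21. Vikram eliminated.
Round 3: Maya 34, Quinn 21. Maya has a majority (≥28).

Maya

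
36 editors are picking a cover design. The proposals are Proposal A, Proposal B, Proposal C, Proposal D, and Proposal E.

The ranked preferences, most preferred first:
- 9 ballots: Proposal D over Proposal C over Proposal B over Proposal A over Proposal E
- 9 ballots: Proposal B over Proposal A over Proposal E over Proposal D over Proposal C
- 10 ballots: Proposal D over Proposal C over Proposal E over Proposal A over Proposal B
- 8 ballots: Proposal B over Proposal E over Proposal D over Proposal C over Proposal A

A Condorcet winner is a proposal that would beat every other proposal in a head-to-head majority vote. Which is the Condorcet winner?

Proposal D

Proposal D vs Proposal A: 27–9
Proposal D vs Proposal B: 19–17
Proposal D vs Proposal C: 36–0
Proposal D vs Proposal E: 19–17
Proposal D beats every other proposal.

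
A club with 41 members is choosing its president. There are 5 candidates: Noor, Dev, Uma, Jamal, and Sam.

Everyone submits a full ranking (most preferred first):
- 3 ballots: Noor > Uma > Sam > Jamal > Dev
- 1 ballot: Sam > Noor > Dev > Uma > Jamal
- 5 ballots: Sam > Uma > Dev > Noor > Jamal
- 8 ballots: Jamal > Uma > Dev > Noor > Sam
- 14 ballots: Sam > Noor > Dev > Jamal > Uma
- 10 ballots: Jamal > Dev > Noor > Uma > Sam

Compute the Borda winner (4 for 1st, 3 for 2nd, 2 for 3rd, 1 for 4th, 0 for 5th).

Noor

Noor: 3×4 + 1×3 + 5×1 + 8×1 + 14×3 + 10×2 = 90
Dev: 3×0 + 1×2 + 5×2 + 8×2 + 14×2 + 10×3 = 86
Uma: 3×3 + 1×1 + 5×3 + 8×3 + 14×0 + 10×1 = 59
Jamal: 3×1 + 1×0 + 5×0 + 8×4 + 14×1 + 10×4 = 89
Sam: 3×2 + 1×4 + 5×4 + 8×0 + 14×4 + 10×0 = 86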